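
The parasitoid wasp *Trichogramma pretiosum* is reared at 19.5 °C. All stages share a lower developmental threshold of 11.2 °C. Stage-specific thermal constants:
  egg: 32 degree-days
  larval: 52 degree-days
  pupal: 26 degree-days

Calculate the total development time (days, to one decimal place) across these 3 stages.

13.3 days

Daily accumulation at 19.5 °C = 19.5 − 11.2 = 8.3 DD/day.
Total K = 32 + 52 + 26 = 110 DD.
Total duration = 110 / 8.3 = 13.253 ≈ 13.3 days.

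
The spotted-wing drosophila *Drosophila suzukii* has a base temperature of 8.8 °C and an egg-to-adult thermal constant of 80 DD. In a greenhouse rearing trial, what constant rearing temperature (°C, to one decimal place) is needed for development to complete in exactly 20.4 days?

12.7 °C

Required daily accumulation = 80 / 20.4 = 3.922 DD/day.
T = T_base + 3.922 = 8.8 + 3.922 = 12.722 ≈ 12.7 °C.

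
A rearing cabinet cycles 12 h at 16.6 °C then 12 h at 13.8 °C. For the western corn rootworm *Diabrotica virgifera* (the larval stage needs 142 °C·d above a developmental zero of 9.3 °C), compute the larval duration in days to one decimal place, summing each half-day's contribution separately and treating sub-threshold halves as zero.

24.1 days

Day half: max(0, 16.6 − 9.3) × 0.5 = 7.3 × 0.5 = 3.65 DD.
Night half: max(0, 13.8 − 9.3) × 0.5 = 4.5 × 0.5 = 2.25 DD.
Per 24 h: 5.90 DD/day.
Duration = 142 / 5.90 = 24.068 ≈ 24.1 days.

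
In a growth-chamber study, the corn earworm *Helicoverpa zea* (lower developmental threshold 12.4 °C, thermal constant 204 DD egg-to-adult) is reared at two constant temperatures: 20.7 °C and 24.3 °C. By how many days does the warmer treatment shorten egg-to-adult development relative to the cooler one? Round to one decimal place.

At 20.7 °C: 204 / (20.7 − 12.4) = 204 / 8.3 = 24.578 d.
At 24.3 °C: 204 / (24.3 − 12.4) = 204 / 11.9 = 17.143 d.
Difference = |24.578 − 17.143| = 7.435 ≈ 7.4 days.

7.4 days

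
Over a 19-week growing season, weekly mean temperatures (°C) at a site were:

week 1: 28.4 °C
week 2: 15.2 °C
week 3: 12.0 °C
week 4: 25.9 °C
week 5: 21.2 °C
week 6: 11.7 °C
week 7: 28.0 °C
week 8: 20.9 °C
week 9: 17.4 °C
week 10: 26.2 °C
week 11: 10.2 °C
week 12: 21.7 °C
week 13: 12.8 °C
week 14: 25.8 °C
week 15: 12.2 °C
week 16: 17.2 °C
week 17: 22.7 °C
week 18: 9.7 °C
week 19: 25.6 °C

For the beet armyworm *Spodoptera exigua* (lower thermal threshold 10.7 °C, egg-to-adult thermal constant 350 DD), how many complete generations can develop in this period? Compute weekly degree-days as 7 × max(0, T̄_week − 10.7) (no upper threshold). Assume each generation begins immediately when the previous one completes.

Weekly DD (7 × max(0, T̄ − 10.7)): 123.9, 31.5, 9.1, 106.4, 73.5, 7.0, 121.1, 71.4, 46.9, 108.5, 0.0, 77.0, 14.7, 105.7, 10.5, 45.5, 84.0, 0.0, 104.3.
Season total = 1141.0 DD.
Complete generations = ⌊1141.0 / 350⌋ = 3.

3 generations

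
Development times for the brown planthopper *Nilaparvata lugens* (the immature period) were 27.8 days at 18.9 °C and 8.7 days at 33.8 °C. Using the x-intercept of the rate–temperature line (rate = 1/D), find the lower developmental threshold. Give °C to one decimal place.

12.1 °C

Under the model K = D·(T − T_b), so D₁·(T₁ − T_b) = D₂·(T₂ − T_b).
27.8·(18.9 − T_b) = 8.7·(33.8 − T_b)
T_b = (27.8·18.9 − 8.7·33.8) / (27.8 − 8.7) = 231.36 / 19.1 = 12.113 °C ≈ 12.1 °C.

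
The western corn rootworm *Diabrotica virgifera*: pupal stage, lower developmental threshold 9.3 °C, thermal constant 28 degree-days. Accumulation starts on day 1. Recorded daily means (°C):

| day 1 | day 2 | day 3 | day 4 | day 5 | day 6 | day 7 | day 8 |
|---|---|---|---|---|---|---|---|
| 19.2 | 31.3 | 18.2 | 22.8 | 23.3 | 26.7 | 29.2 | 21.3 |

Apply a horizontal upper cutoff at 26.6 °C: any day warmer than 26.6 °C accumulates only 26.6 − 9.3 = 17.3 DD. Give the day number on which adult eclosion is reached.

Daily DD above 9.3 °C (capped at 17.3): 9.9, 17.3, 8.9, 13.5, 14.0, 17.3, 17.3, 12.0.
Cumulative: 9.9, 27.2, 36.1, 49.6, 63.6, 80.9, 98.2, 110.2.
The total first reaches 28 DD on day 3.

day 3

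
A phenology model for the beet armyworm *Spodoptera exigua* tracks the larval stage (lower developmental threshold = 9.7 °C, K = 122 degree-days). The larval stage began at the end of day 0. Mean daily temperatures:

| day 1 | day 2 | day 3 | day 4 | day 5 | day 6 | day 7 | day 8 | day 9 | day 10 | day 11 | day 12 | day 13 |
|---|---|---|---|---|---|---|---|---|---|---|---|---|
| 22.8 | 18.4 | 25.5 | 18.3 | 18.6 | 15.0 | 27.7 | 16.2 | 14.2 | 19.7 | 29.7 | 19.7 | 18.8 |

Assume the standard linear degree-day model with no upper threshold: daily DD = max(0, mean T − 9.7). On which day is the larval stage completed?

day 12

Daily DD above 9.7 °C: 13.1, 8.7, 15.8, 8.6, 8.9, 5.3, 18.0, 6.5, 4.5, 10.0, 20.0, 10.0, 9.1.
Cumulative: 13.1, 21.8, 37.6, 46.2, 55.1, 60.4, 78.4, 84.9, 89.4, 99.4, 119.4, 129.4, 138.5.
The total first reaches 122 DD on day 12.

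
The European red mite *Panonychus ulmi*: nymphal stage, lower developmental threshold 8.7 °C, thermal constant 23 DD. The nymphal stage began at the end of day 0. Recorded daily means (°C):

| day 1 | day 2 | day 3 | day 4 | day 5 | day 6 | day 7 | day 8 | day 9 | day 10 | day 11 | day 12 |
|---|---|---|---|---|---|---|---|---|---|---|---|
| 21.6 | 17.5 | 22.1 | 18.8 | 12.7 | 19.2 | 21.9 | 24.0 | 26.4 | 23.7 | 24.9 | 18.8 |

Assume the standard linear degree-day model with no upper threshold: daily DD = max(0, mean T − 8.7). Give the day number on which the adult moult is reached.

Daily DD above 8.7 °C: 12.9, 8.8, 13.4, 10.1, 4.0, 10.5, 13.2, 15.3, 17.7, 15.0, 16.2, 10.1.
Cumulative: 12.9, 21.7, 35.1, 45.2, 49.2, 59.7, 72.9, 88.2, 105.9, 120.9, 137.1, 147.2.
The total first reaches 23 DD on day 3.

day 3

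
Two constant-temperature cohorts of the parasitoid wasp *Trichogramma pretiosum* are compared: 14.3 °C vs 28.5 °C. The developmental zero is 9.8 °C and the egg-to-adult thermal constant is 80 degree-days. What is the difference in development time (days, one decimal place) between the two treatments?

13.5 days

At 14.3 °C: 80 / (14.3 − 9.8) = 80 / 4.5 = 17.778 d.
At 28.5 °C: 80 / (28.5 − 9.8) = 80 / 18.7 = 4.278 d.
Difference = |17.778 − 4.278| = 13.500 ≈ 13.5 days.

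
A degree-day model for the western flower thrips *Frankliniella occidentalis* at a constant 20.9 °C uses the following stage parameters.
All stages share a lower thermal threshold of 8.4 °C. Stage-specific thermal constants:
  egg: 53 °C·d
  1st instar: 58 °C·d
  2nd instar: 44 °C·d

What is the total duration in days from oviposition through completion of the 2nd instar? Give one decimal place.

12.4 days

Daily accumulation at 20.9 °C = 20.9 − 8.4 = 12.5 DD/day.
Total K = 53 + 58 + 44 = 155 DD.
Total duration = 155 / 12.5 = 12.400 ≈ 12.4 days.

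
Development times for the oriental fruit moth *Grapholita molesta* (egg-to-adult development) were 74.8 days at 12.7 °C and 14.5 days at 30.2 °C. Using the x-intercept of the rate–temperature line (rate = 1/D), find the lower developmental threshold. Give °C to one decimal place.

8.5 °C

Linear rate model ⇒ the product D·(T − T_b) is constant across temperatures.
74.8·(12.7 − T_b) = 14.5·(30.2 − T_b)
T_b = (74.8·12.7 − 14.5·30.2) / (74.8 − 14.5) = 512.06 / 60.3 = 8.492 °C ≈ 8.5 °C.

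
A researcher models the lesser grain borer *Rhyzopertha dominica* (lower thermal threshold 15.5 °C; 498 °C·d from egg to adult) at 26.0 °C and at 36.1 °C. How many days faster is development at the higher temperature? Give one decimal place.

23.3 days

At 26.0 °C: 498 / (26.0 − 15.5) = 498 / 10.5 = 47.429 d.
At 36.1 °C: 498 / (36.1 − 15.5) = 498 / 20.6 = 24.175 d.
Difference = |47.429 − 24.175| = 23.254 ≈ 23.3 days.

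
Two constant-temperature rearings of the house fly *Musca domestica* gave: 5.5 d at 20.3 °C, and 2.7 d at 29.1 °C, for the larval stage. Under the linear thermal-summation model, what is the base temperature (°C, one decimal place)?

11.8 °C

Linear rate model ⇒ the product D·(T − T_b) is constant across temperatures.
5.5·(20.3 − T_b) = 2.7·(29.1 − T_b)
T_b = (5.5·20.3 − 2.7·29.1) / (5.5 − 2.7) = 33.08 / 2.8 = 11.814 °C ≈ 11.8 °C.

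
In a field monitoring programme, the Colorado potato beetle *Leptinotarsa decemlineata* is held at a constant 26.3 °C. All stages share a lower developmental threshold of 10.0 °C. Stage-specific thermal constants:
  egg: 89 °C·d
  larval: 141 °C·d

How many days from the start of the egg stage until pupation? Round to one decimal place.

Daily accumulation at 26.3 °C = 26.3 − 10.0 = 16.3 DD/day.
Total K = 89 + 141 = 230 DD.
Total duration = 230 / 16.3 = 14.110 ≈ 14.1 days.

14.1 days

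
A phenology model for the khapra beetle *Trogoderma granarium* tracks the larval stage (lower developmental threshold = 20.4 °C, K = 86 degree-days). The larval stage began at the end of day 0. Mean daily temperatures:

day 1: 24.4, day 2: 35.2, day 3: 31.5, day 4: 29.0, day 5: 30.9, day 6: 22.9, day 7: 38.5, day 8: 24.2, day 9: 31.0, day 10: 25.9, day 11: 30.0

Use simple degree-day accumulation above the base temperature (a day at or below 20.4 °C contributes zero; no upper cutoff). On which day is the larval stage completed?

Daily DD above 20.4 °C: 4.0, 14.8, 11.1, 8.6, 10.5, 2.5, 18.1, 3.8, 10.6, 5.5, 9.6.
Cumulative: 4.0, 18.8, 29.9, 38.5, 49.0, 51.5, 69.6, 73.4, 84.0, 89.5, 99.1.
The total first reaches 86 DD on day 10.

day 10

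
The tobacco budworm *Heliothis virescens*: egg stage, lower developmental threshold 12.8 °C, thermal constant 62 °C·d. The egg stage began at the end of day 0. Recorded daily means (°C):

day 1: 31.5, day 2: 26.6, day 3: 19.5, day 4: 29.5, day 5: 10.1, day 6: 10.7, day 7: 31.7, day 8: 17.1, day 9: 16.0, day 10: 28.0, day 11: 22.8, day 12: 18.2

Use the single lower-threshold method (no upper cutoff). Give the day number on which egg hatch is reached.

day 7

Daily DD above 12.8 °C: 18.7, 13.8, 6.7, 16.7, 0.0, 0.0, 18.9, 4.3, 3.2, 15.2, 10.0, 5.4.
Cumulative: 18.7, 32.5, 39.2, 55.9, 55.9, 55.9, 74.8, 79.1, 82.3, 97.5, 107.5, 112.9.
The total first reaches 62 DD on day 7.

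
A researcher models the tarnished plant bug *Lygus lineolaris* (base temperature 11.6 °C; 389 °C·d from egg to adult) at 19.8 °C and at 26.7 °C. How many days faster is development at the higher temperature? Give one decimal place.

21.7 days

At 19.8 °C: 389 / (19.8 − 11.6) = 389 / 8.2 = 47.439 d.
At 26.7 °C: 389 / (26.7 − 11.6) = 389 / 15.1 = 25.762 d.
Difference = |47.439 − 25.762| = 21.677 ≈ 21.7 days.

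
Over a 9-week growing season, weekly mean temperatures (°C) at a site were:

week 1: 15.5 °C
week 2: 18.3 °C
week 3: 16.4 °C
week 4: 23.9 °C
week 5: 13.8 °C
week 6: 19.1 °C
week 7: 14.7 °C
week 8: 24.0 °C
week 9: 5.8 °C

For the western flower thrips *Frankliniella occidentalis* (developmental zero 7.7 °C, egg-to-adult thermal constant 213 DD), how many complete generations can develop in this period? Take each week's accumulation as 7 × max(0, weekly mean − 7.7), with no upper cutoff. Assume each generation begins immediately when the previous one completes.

2 generations

Weekly DD (7 × max(0, T̄ − 7.7)): 54.6, 74.2, 60.9, 113.4, 42.7, 79.8, 49.0, 114.1, 0.0.
Season total = 588.7 DD.
Complete generations = ⌊588.7 / 213⌋ = 2.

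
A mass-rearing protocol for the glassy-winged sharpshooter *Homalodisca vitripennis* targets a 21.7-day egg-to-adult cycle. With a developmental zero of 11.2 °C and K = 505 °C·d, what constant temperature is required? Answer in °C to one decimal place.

34.5 °C

Required daily accumulation = 505 / 21.7 = 23.272 DD/day.
T = T_base + 23.272 = 11.2 + 23.272 = 34.472 ≈ 34.5 °C.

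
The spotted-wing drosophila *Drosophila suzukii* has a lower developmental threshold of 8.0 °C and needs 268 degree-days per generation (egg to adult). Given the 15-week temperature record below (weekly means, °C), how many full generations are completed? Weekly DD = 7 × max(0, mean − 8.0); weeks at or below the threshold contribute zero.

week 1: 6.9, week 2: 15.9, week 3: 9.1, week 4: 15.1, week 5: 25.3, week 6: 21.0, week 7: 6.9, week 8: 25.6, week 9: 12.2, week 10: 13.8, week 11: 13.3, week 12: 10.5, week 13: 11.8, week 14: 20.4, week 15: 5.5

2 generations

Weekly DD (7 × max(0, T̄ − 8.0)): 0.0, 55.3, 7.7, 49.7, 121.1, 91.0, 0.0, 123.2, 29.4, 40.6, 37.1, 17.5, 26.6, 86.8, 0.0.
Season total = 686.0 DD.
Complete generations = ⌊686.0 / 268⌋ = 2.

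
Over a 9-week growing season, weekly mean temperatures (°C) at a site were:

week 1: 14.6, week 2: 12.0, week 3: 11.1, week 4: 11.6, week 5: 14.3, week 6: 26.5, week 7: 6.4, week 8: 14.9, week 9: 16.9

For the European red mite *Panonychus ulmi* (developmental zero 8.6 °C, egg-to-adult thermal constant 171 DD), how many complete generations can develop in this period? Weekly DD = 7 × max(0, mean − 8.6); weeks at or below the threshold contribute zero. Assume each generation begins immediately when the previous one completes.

Weekly DD (7 × max(0, T̄ − 8.6)): 42.0, 23.8, 17.5, 21.0, 39.9, 125.3, 0.0, 44.1, 58.1.
Season total = 371.7 DD.
Complete generations = ⌊371.7 / 171⌋ = 2.

2 generations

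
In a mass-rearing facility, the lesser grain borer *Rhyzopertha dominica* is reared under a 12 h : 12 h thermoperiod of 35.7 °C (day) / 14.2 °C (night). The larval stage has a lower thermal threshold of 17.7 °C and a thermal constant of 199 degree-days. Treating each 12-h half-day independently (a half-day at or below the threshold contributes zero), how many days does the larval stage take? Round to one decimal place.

22.1 days

Day half: max(0, 35.7 − 17.7) × 0.5 = 18.0 × 0.5 = 9.00 DD.
Night half: max(0, 14.2 − 17.7) × 0.5 = 0.0 × 0.5 = 0.00 DD.
Per 24 h: 9.00 DD/day.
Duration = 199 / 9.00 = 22.111 ≈ 22.1 days.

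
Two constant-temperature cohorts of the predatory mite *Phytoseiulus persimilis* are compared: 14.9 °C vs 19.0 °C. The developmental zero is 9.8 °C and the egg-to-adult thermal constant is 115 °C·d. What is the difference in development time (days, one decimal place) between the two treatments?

At 14.9 °C: 115 / (14.9 − 9.8) = 115 / 5.1 = 22.549 d.
At 19.0 °C: 115 / (19.0 − 9.8) = 115 / 9.2 = 12.500 d.
Difference = |22.549 − 12.500| = 10.049 ≈ 10.0 days.

10.0 days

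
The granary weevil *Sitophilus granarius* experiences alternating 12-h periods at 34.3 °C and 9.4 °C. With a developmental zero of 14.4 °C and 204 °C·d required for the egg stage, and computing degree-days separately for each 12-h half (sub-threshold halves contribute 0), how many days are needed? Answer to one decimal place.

20.5 days

Day half: max(0, 34.3 − 14.4) × 0.5 = 19.9 × 0.5 = 9.95 DD.
Night half: max(0, 9.4 − 14.4) × 0.5 = 0.0 × 0.5 = 0.00 DD.
Per 24 h: 9.95 DD/day.
Duration = 204 / 9.95 = 20.503 ≈ 20.5 days.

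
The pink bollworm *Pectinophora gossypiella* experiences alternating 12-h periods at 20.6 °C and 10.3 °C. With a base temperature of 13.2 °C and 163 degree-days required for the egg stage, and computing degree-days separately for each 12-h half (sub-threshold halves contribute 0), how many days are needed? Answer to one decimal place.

Day half: max(0, 20.6 − 13.2) × 0.5 = 7.4 × 0.5 = 3.70 DD.
Night half: max(0, 10.3 − 13.2) × 0.5 = 0.0 × 0.5 = 0.00 DD.
Per 24 h: 3.70 DD/day.
Duration = 163 / 3.70 = 44.054 ≈ 44.1 days.

44.1 days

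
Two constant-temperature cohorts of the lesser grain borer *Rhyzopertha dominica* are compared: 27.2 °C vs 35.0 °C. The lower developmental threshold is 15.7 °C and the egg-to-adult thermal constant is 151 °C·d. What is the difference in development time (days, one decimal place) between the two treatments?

5.3 days

At 27.2 °C: 151 / (27.2 − 15.7) = 151 / 11.5 = 13.130 d.
At 35.0 °C: 151 / (35.0 − 15.7) = 151 / 19.3 = 7.824 d.
Difference = |13.130 − 7.824| = 5.307 ≈ 5.3 days.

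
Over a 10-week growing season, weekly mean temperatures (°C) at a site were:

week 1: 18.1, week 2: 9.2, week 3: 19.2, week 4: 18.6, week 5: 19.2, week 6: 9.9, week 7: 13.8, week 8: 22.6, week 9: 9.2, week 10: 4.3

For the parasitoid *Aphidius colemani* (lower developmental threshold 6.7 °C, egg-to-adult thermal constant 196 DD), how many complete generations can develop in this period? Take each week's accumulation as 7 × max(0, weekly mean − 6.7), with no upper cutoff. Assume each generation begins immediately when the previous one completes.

Weekly DD (7 × max(0, T̄ − 6.7)): 79.8, 17.5, 87.5, 83.3, 87.5, 22.4, 49.7, 111.3, 17.5, 0.0.
Season total = 556.5 DD.
Complete generations = ⌊556.5 / 196⌋ = 2.

2 generations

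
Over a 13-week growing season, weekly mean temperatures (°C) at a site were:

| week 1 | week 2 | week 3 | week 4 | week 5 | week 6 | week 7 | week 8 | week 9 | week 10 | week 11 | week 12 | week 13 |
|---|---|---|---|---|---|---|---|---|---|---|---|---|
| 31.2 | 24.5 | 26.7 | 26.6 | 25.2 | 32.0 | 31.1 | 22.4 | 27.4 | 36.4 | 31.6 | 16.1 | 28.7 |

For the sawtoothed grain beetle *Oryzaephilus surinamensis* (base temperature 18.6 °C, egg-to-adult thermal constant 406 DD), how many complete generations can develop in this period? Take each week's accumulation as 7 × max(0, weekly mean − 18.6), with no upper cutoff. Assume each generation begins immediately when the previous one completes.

Weekly DD (7 × max(0, T̄ − 18.6)): 88.2, 41.3, 56.7, 56.0, 46.2, 93.8, 87.5, 26.6, 61.6, 124.6, 91.0, 0.0, 70.7.
Season total = 844.2 DD.
Complete generations = ⌊844.2 / 406⌋ = 2.

2 generations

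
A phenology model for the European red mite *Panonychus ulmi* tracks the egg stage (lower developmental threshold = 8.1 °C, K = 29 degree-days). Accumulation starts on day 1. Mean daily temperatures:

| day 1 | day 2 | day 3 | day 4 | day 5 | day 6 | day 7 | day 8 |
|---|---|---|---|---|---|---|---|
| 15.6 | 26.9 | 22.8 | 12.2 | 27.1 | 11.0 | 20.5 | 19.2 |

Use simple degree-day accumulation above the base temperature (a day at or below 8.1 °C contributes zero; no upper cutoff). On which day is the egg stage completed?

day 3

Daily DD above 8.1 °C: 7.5, 18.8, 14.7, 4.1, 19.0, 2.9, 12.4, 11.1.
Cumulative: 7.5, 26.3, 41.0, 45.1, 64.1, 67.0, 79.4, 90.5.
The total first reaches 29 DD on day 3.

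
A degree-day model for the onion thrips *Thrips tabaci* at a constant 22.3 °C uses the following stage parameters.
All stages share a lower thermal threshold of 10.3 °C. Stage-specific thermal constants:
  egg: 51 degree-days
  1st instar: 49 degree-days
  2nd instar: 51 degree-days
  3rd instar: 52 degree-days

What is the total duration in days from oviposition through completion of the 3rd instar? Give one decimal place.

16.9 days

Daily accumulation at 22.3 °C = 22.3 − 10.3 = 12.0 DD/day.
Total K = 51 + 49 + 51 + 52 = 203 DD.
Total duration = 203 / 12.0 = 16.917 ≈ 16.9 days.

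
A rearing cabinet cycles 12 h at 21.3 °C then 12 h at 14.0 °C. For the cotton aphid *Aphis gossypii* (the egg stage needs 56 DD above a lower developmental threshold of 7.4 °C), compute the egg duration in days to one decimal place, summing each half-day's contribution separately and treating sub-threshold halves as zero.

5.5 days

Day half: max(0, 21.3 − 7.4) × 0.5 = 13.9 × 0.5 = 6.95 DD.
Night half: max(0, 14.0 − 7.4) × 0.5 = 6.6 × 0.5 = 3.30 DD.
Per 24 h: 10.25 DD/day.
Duration = 56 / 10.25 = 5.463 ≈ 5.5 days.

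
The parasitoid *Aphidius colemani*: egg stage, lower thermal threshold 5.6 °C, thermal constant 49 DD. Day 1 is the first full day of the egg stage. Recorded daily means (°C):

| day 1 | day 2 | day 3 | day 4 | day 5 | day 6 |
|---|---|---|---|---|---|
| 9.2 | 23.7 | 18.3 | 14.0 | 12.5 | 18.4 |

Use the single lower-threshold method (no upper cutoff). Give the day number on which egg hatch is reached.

day 5

Daily DD above 5.6 °C: 3.6, 18.1, 12.7, 8.4, 6.9, 12.8.
Cumulative: 3.6, 21.7, 34.4, 42.8, 49.7, 62.5.
The total first reaches 49 DD on day 5.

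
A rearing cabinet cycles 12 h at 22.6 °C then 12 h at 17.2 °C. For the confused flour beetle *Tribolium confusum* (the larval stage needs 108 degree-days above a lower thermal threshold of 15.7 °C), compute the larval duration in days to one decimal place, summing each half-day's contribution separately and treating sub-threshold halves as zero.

Day half: max(0, 22.6 − 15.7) × 0.5 = 6.9 × 0.5 = 3.45 DD.
Night half: max(0, 17.2 − 15.7) × 0.5 = 1.5 × 0.5 = 0.75 DD.
Per 24 h: 4.20 DD/day.
Duration = 108 / 4.20 = 25.714 ≈ 25.7 days.

25.7 days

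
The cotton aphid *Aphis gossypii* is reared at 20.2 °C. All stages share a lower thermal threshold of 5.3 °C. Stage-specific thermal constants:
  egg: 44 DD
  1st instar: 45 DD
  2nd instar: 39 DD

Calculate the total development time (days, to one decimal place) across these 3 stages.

Daily accumulation at 20.2 °C = 20.2 − 5.3 = 14.9 DD/day.
Total K = 44 + 45 + 39 = 128 DD.
Total duration = 128 / 14.9 = 8.591 ≈ 8.6 days.

8.6 days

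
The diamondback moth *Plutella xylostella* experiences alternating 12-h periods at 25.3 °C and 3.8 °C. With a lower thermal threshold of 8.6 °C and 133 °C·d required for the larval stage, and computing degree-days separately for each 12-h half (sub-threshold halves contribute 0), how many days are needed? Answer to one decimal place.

15.9 days

Day half: max(0, 25.3 − 8.6) × 0.5 = 16.7 × 0.5 = 8.35 DD.
Night half: max(0, 3.8 − 8.6) × 0.5 = 0.0 × 0.5 = 0.00 DD.
Per 24 h: 8.35 DD/day.
Duration = 133 / 8.35 = 15.928 ≈ 15.9 days.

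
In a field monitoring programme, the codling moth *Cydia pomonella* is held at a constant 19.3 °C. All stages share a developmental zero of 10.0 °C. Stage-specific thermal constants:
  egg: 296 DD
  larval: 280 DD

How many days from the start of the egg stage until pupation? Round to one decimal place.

61.9 days

Daily accumulation at 19.3 °C = 19.3 − 10.0 = 9.3 DD/day.
Total K = 296 + 280 = 576 DD.
Total duration = 576 / 9.3 = 61.935 ≈ 61.9 days.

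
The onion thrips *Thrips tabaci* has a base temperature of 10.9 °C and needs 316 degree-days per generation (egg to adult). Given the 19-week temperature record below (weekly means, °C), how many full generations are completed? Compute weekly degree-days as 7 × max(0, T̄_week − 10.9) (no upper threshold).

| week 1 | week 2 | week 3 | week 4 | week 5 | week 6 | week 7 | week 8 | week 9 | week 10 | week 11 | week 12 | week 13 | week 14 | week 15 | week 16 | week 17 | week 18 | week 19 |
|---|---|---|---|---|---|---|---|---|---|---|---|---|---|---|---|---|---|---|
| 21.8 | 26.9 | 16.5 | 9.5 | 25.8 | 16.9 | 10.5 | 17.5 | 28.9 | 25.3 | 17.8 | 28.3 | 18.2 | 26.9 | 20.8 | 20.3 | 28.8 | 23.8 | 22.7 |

4 generations

Weekly DD (7 × max(0, T̄ − 10.9)): 76.3, 112.0, 39.2, 0.0, 104.3, 42.0, 0.0, 46.2, 126.0, 100.8, 48.3, 121.8, 51.1, 112.0, 69.3, 65.8, 125.3, 90.3, 82.6.
Season total = 1413.3 DD.
Complete generations = ⌊1413.3 / 316⌋ = 4.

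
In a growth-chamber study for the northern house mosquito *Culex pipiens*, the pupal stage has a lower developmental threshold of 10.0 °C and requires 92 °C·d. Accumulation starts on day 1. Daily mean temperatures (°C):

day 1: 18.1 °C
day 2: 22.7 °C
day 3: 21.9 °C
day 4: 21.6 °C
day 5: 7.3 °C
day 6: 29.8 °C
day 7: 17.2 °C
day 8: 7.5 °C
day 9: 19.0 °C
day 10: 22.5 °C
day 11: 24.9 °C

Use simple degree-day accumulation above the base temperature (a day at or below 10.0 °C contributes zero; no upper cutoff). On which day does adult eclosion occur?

day 10

Daily DD above 10.0 °C: 8.1, 12.7, 11.9, 11.6, 0.0, 19.8, 7.2, 0.0, 9.0, 12.5, 14.9.
Cumulative: 8.1, 20.8, 32.7, 44.3, 44.3, 64.1, 71.3, 71.3, 80.3, 92.8, 107.7.
The total first reaches 92 DD on day 10.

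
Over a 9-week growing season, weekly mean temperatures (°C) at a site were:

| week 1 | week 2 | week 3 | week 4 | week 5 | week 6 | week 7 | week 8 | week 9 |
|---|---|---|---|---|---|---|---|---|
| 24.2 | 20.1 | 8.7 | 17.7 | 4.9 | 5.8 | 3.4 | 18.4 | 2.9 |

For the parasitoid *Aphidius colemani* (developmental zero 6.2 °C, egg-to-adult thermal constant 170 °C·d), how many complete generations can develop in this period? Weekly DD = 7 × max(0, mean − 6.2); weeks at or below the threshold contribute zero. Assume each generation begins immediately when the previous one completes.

2 generations

Weekly DD (7 × max(0, T̄ − 6.2)): 126.0, 97.3, 17.5, 80.5, 0.0, 0.0, 0.0, 85.4, 0.0.
Season total = 406.7 DD.
Complete generations = ⌊406.7 / 170⌋ = 2.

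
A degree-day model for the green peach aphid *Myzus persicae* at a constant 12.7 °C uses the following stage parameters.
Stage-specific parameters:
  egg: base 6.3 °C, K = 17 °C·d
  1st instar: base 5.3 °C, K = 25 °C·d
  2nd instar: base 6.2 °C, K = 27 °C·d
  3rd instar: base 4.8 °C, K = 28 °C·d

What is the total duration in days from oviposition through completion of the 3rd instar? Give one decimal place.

egg: 17 / (12.7 − 6.3) = 17 / 6.4 = 2.656 d.
1st instar: 25 / (12.7 − 5.3) = 25 / 7.4 = 3.378 d.
2nd instar: 27 / (12.7 − 6.2) = 27 / 6.5 = 4.154 d.
3rd instar: 28 / (12.7 − 4.8) = 28 / 7.9 = 3.544 d.
Sum = 13.733 ≈ 13.7 days.

13.7 days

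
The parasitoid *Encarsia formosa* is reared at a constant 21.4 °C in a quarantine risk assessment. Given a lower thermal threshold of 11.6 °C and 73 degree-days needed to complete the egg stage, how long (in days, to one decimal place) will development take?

Daily accumulation = 21.4 − 11.6 = 9.8 DD/day.
Duration = 73 / 9.8 = 7.449 ≈ 7.4 days.

7.4 days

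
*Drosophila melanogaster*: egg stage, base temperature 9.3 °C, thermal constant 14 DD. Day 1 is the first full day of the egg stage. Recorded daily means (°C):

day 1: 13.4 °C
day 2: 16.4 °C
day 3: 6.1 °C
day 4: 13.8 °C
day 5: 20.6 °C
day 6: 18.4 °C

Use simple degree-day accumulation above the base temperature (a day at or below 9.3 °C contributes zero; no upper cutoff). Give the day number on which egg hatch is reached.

Daily DD above 9.3 °C: 4.1, 7.1, 0.0, 4.5, 11.3, 9.1.
Cumulative: 4.1, 11.2, 11.2, 15.7, 27.0, 36.1.
The total first reaches 14 DD on day 4.

day 4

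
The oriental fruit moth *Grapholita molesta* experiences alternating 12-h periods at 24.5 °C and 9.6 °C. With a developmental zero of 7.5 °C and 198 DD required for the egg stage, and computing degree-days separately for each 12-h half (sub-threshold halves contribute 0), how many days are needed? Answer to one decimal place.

20.7 days

Day half: max(0, 24.5 − 7.5) × 0.5 = 17.0 × 0.5 = 8.50 DD.
Night half: max(0, 9.6 − 7.5) × 0.5 = 2.1 × 0.5 = 1.05 DD.
Per 24 h: 9.55 DD/day.
Duration = 198 / 9.55 = 20.733 ≈ 20.7 days.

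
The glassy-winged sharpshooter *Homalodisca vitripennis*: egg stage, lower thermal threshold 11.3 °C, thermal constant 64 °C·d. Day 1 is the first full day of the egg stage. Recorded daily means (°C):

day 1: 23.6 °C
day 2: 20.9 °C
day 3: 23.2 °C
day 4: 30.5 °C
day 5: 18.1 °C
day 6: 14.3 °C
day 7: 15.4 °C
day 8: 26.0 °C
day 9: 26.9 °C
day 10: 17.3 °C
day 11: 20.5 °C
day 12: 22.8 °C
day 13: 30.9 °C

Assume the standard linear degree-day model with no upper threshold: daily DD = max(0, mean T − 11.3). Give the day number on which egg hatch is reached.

Daily DD above 11.3 °C: 12.3, 9.6, 11.9, 19.2, 6.8, 3.0, 4.1, 14.7, 15.6, 6.0, 9.2, 11.5, 19.6.
Cumulative: 12.3, 21.9, 33.8, 53.0, 59.8, 62.8, 66.9, 81.6, 97.2, 103.2, 112.4, 123.9, 143.5.
The total first reaches 64 DD on day 7.

day 7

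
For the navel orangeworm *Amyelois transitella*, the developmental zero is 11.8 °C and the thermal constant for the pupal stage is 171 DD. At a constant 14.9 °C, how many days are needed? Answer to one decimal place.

Daily accumulation = 14.9 − 11.8 = 3.1 DD/day.
Duration = 171 / 3.1 = 55.161 ≈ 55.2 days.

55.2 days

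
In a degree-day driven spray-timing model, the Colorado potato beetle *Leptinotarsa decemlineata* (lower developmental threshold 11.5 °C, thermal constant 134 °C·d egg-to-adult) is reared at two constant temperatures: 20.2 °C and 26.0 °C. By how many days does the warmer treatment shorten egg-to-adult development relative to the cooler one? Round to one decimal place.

6.2 days

At 20.2 °C: 134 / (20.2 − 11.5) = 134 / 8.7 = 15.402 d.
At 26.0 °C: 134 / (26.0 − 11.5) = 134 / 14.5 = 9.241 d.
Difference = |15.402 − 9.241| = 6.161 ≈ 6.2 days.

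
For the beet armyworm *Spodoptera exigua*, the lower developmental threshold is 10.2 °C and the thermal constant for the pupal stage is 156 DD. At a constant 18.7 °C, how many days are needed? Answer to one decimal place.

Daily accumulation = 18.7 − 10.2 = 8.5 DD/day.
Duration = 156 / 8.5 = 18.353 ≈ 18.4 days.

18.4 days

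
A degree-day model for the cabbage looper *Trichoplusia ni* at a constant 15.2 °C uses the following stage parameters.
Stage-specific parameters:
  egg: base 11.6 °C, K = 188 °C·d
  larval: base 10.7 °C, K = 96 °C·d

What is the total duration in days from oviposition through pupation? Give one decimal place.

egg: 188 / (15.2 − 11.6) = 188 / 3.6 = 52.222 d.
larval: 96 / (15.2 − 10.7) = 96 / 4.5 = 21.333 d.
Sum = 73.556 ≈ 73.6 days.

73.6 days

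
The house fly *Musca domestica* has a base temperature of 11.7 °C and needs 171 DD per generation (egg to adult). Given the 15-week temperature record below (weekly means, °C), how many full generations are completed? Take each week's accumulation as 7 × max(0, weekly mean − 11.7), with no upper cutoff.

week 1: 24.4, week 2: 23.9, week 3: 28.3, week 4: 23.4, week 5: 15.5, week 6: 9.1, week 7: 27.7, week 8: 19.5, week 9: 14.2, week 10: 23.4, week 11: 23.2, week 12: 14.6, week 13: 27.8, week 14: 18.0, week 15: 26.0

Weekly DD (7 × max(0, T̄ − 11.7)): 88.9, 85.4, 116.2, 81.9, 26.6, 0.0, 112.0, 54.6, 17.5, 81.9, 80.5, 20.3, 112.7, 44.1, 100.1.
Season total = 1022.7 DD.
Complete generations = ⌊1022.7 / 171⌋ = 5.

5 generations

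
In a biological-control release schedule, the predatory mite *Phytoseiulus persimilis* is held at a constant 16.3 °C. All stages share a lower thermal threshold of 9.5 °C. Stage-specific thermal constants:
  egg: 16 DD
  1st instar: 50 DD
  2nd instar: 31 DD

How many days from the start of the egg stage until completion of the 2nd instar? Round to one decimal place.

14.3 days

Daily accumulation at 16.3 °C = 16.3 − 9.5 = 6.8 DD/day.
Total K = 16 + 50 + 31 = 97 DD.
Total duration = 97 / 6.8 = 14.265 ≈ 14.3 days.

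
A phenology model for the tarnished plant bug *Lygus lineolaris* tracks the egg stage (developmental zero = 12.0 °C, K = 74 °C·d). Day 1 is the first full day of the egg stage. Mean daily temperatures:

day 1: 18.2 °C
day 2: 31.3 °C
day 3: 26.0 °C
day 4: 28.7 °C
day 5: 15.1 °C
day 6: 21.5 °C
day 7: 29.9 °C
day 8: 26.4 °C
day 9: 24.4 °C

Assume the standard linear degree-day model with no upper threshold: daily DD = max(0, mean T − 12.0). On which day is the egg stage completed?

day 7

Daily DD above 12.0 °C: 6.2, 19.3, 14.0, 16.7, 3.1, 9.5, 17.9, 14.4, 12.4.
Cumulative: 6.2, 25.5, 39.5, 56.2, 59.3, 68.8, 86.7, 101.1, 113.5.
The total first reaches 74 DD on day 7.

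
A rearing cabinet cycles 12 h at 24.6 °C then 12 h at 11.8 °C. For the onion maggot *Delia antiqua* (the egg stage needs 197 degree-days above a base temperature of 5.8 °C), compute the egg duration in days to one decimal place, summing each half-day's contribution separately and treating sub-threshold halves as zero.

Day half: max(0, 24.6 − 5.8) × 0.5 = 18.8 × 0.5 = 9.40 DD.
Night half: max(0, 11.8 − 5.8) × 0.5 = 6.0 × 0.5 = 3.00 DD.
Per 24 h: 12.40 DD/day.
Duration = 197 / 12.40 = 15.887 ≈ 15.9 days.

15.9 days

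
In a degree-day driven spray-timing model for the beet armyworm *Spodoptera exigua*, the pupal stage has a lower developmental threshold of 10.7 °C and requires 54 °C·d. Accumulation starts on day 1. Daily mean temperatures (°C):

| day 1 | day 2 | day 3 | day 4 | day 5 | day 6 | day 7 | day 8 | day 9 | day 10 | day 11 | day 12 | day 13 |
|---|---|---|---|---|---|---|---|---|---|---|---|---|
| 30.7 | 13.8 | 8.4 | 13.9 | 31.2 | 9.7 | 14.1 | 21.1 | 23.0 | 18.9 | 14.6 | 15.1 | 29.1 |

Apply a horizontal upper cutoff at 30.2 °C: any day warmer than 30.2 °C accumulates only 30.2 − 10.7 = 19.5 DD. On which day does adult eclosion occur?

day 8

Daily DD above 10.7 °C (capped at 19.5): 19.5, 3.1, 0.0, 3.2, 19.5, 0.0, 3.4, 10.4, 12.3, 8.2, 3.9, 4.4, 18.4.
Cumulative: 19.5, 22.6, 22.6, 25.8, 45.3, 45.3, 48.7, 59.1, 71.4, 79.6, 83.5, 87.9, 106.3.
The total first reaches 54 DD on day 8.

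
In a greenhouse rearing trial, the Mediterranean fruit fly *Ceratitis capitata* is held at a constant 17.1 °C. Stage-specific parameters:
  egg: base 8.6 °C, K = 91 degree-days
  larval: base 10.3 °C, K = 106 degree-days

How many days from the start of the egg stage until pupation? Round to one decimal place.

egg: 91 / (17.1 − 8.6) = 91 / 8.5 = 10.706 d.
larval: 106 / (17.1 − 10.3) = 106 / 6.8 = 15.588 d.
Sum = 26.294 ≈ 26.3 days.

26.3 days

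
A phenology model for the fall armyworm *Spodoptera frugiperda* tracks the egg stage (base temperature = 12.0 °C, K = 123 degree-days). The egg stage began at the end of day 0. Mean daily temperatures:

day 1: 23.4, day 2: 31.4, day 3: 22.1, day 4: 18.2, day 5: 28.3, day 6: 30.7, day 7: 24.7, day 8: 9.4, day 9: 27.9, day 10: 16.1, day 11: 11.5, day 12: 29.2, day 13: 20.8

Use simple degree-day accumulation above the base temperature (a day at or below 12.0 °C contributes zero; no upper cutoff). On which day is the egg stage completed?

day 12

Daily DD above 12.0 °C: 11.4, 19.4, 10.1, 6.2, 16.3, 18.7, 12.7, 0.0, 15.9, 4.1, 0.0, 17.2, 8.8.
Cumulative: 11.4, 30.8, 40.9, 47.1, 63.4, 82.1, 94.8, 94.8, 110.7, 114.8, 114.8, 132.0, 140.8.
The total first reaches 123 DD on day 12.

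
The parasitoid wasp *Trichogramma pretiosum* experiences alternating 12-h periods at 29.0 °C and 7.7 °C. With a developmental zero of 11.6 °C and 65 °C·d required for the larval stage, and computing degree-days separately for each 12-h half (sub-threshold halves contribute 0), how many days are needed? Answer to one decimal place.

7.5 days

Day half: max(0, 29.0 − 11.6) × 0.5 = 17.4 × 0.5 = 8.70 DD.
Night half: max(0, 7.7 − 11.6) × 0.5 = 0.0 × 0.5 = 0.00 DD.
Per 24 h: 8.70 DD/day.
Duration = 65 / 8.70 = 7.471 ≈ 7.5 days.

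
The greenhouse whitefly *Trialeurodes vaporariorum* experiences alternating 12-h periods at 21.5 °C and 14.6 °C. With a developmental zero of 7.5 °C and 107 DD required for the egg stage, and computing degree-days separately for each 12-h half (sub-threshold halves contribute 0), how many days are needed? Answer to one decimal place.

Day half: max(0, 21.5 − 7.5) × 0.5 = 14.0 × 0.5 = 7.00 DD.
Night half: max(0, 14.6 − 7.5) × 0.5 = 7.1 × 0.5 = 3.55 DD.
Per 24 h: 10.55 DD/day.
Duration = 107 / 10.55 = 10.142 ≈ 10.1 days.

10.1 days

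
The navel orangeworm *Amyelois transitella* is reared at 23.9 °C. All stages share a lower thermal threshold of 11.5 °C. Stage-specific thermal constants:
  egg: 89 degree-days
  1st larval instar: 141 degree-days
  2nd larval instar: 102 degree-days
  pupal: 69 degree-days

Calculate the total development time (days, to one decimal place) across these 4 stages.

32.3 days

Daily accumulation at 23.9 °C = 23.9 − 11.5 = 12.4 DD/day.
Total K = 89 + 141 + 102 + 69 = 401 DD.
Total duration = 401 / 12.4 = 32.339 ≈ 32.3 days.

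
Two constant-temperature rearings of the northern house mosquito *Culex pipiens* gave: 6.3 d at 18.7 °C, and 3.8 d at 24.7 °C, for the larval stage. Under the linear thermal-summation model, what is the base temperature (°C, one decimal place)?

Under the model K = D·(T − T_b), so D₁·(T₁ − T_b) = D₂·(T₂ − T_b).
6.3·(18.7 − T_b) = 3.8·(24.7 − T_b)
T_b = (6.3·18.7 − 3.8·24.7) / (6.3 − 3.8) = 23.95 / 2.5 = 9.580 °C ≈ 9.6 °C.

9.6 °C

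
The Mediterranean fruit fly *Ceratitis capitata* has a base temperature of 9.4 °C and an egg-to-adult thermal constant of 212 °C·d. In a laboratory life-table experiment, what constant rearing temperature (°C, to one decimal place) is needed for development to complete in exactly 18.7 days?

Required daily accumulation = 212 / 18.7 = 11.337 DD/day.
T = T_base + 11.337 = 9.4 + 11.337 = 20.737 ≈ 20.7 °C.

20.7 °C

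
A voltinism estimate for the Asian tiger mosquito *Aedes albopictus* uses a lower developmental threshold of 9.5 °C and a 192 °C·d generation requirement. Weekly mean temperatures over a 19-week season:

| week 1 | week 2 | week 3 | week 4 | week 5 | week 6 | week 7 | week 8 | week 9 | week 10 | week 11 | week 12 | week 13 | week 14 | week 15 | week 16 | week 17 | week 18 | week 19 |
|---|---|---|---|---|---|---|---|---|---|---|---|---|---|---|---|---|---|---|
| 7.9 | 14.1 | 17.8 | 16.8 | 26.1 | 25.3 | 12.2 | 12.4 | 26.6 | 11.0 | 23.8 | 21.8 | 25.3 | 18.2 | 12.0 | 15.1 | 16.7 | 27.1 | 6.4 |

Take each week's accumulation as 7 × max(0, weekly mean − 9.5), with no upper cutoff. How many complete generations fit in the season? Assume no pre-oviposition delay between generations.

5 generations

Weekly DD (7 × max(0, T̄ − 9.5)): 0.0, 32.2, 58.1, 51.1, 116.2, 110.6, 18.9, 20.3, 119.7, 10.5, 100.1, 86.1, 110.6, 60.9, 17.5, 39.2, 50.4, 123.2, 0.0.
Season total = 1125.6 DD.
Complete generations = ⌊1125.6 / 192⌋ = 5.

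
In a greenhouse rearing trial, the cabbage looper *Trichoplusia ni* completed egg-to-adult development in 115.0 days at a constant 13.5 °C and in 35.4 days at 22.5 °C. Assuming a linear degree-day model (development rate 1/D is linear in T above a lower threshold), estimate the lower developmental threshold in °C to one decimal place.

9.5 °C

Under the model K = D·(T − T_b), so D₁·(T₁ − T_b) = D₂·(T₂ − T_b).
115.0·(13.5 − T_b) = 35.4·(22.5 − T_b)
T_b = (115.0·13.5 − 35.4·22.5) / (115.0 − 35.4) = 756.00 / 79.6 = 9.497 °C ≈ 9.5 °C.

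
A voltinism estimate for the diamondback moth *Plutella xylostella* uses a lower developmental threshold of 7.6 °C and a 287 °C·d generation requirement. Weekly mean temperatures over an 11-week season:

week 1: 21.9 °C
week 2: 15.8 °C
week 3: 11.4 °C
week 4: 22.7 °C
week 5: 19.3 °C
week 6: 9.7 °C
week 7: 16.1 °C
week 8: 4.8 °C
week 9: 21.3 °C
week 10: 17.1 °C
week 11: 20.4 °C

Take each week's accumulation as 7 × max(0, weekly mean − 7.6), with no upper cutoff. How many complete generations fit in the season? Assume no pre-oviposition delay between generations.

Weekly DD (7 × max(0, T̄ − 7.6)): 100.1, 57.4, 26.6, 105.7, 81.9, 14.7, 59.5, 0.0, 95.9, 66.5, 89.6.
Season total = 697.9 DD.
Complete generations = ⌊697.9 / 287⌋ = 2.

2 generations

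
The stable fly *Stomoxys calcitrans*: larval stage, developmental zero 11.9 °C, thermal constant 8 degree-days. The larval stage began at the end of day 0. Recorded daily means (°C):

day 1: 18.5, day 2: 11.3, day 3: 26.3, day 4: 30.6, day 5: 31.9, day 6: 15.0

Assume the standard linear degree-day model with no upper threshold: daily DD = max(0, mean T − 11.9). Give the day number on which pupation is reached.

Daily DD above 11.9 °C: 6.6, 0.0, 14.4, 18.7, 20.0, 3.1.
Cumulative: 6.6, 6.6, 21.0, 39.7, 59.7, 62.8.
The total first reaches 8 DD on day 3.

day 3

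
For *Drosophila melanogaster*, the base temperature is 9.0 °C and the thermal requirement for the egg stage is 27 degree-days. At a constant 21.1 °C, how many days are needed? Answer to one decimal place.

2.2 days

Daily accumulation = 21.1 − 9.0 = 12.1 DD/day.
Duration = 27 / 12.1 = 2.231 ≈ 2.2 days.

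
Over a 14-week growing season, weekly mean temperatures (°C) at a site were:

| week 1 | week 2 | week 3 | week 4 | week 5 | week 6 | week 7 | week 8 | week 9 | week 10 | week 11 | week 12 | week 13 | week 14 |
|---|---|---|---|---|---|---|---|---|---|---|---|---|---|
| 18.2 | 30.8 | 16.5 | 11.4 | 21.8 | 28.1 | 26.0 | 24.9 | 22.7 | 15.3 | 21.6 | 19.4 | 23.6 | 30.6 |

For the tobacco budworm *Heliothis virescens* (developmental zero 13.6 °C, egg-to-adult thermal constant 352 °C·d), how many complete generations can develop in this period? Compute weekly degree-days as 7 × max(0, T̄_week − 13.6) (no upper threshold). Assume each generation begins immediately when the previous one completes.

2 generations

Weekly DD (7 × max(0, T̄ − 13.6)): 32.2, 120.4, 20.3, 0.0, 57.4, 101.5, 86.8, 79.1, 63.7, 11.9, 56.0, 40.6, 70.0, 119.0.
Season total = 858.9 DD.
Complete generations = ⌊858.9 / 352⌋ = 2.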